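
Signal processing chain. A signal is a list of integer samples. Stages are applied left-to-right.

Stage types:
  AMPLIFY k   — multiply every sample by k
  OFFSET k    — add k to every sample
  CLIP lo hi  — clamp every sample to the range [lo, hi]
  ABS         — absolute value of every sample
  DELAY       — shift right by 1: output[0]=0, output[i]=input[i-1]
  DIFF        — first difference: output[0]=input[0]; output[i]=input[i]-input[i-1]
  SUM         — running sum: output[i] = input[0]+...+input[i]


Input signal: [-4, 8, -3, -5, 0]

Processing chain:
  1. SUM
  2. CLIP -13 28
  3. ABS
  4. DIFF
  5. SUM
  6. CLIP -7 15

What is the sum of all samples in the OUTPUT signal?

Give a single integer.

Input: [-4, 8, -3, -5, 0]
Stage 1 (SUM): sum[0..0]=-4, sum[0..1]=4, sum[0..2]=1, sum[0..3]=-4, sum[0..4]=-4 -> [-4, 4, 1, -4, -4]
Stage 2 (CLIP -13 28): clip(-4,-13,28)=-4, clip(4,-13,28)=4, clip(1,-13,28)=1, clip(-4,-13,28)=-4, clip(-4,-13,28)=-4 -> [-4, 4, 1, -4, -4]
Stage 3 (ABS): |-4|=4, |4|=4, |1|=1, |-4|=4, |-4|=4 -> [4, 4, 1, 4, 4]
Stage 4 (DIFF): s[0]=4, 4-4=0, 1-4=-3, 4-1=3, 4-4=0 -> [4, 0, -3, 3, 0]
Stage 5 (SUM): sum[0..0]=4, sum[0..1]=4, sum[0..2]=1, sum[0..3]=4, sum[0..4]=4 -> [4, 4, 1, 4, 4]
Stage 6 (CLIP -7 15): clip(4,-7,15)=4, clip(4,-7,15)=4, clip(1,-7,15)=1, clip(4,-7,15)=4, clip(4,-7,15)=4 -> [4, 4, 1, 4, 4]
Output sum: 17

Answer: 17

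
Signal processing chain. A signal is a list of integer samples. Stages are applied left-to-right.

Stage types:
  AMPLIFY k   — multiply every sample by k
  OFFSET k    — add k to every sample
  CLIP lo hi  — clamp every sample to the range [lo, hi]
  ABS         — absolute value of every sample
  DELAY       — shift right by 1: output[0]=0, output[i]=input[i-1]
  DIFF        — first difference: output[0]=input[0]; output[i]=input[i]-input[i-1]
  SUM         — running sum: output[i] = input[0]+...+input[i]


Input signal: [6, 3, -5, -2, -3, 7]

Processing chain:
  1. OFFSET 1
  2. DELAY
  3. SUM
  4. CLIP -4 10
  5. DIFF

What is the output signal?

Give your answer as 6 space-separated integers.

Input: [6, 3, -5, -2, -3, 7]
Stage 1 (OFFSET 1): 6+1=7, 3+1=4, -5+1=-4, -2+1=-1, -3+1=-2, 7+1=8 -> [7, 4, -4, -1, -2, 8]
Stage 2 (DELAY): [0, 7, 4, -4, -1, -2] = [0, 7, 4, -4, -1, -2] -> [0, 7, 4, -4, -1, -2]
Stage 3 (SUM): sum[0..0]=0, sum[0..1]=7, sum[0..2]=11, sum[0..3]=7, sum[0..4]=6, sum[0..5]=4 -> [0, 7, 11, 7, 6, 4]
Stage 4 (CLIP -4 10): clip(0,-4,10)=0, clip(7,-4,10)=7, clip(11,-4,10)=10, clip(7,-4,10)=7, clip(6,-4,10)=6, clip(4,-4,10)=4 -> [0, 7, 10, 7, 6, 4]
Stage 5 (DIFF): s[0]=0, 7-0=7, 10-7=3, 7-10=-3, 6-7=-1, 4-6=-2 -> [0, 7, 3, -3, -1, -2]

Answer: 0 7 3 -3 -1 -2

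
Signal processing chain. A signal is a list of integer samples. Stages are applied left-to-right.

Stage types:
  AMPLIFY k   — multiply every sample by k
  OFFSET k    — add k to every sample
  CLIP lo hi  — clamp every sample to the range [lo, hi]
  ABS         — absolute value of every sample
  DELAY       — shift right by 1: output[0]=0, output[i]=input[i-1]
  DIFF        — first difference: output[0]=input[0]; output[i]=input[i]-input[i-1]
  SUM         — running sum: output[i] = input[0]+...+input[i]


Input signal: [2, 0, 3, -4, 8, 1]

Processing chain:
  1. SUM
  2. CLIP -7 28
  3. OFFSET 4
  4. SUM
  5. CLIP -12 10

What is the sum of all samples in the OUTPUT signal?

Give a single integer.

Input: [2, 0, 3, -4, 8, 1]
Stage 1 (SUM): sum[0..0]=2, sum[0..1]=2, sum[0..2]=5, sum[0..3]=1, sum[0..4]=9, sum[0..5]=10 -> [2, 2, 5, 1, 9, 10]
Stage 2 (CLIP -7 28): clip(2,-7,28)=2, clip(2,-7,28)=2, clip(5,-7,28)=5, clip(1,-7,28)=1, clip(9,-7,28)=9, clip(10,-7,28)=10 -> [2, 2, 5, 1, 9, 10]
Stage 3 (OFFSET 4): 2+4=6, 2+4=6, 5+4=9, 1+4=5, 9+4=13, 10+4=14 -> [6, 6, 9, 5, 13, 14]
Stage 4 (SUM): sum[0..0]=6, sum[0..1]=12, sum[0..2]=21, sum[0..3]=26, sum[0..4]=39, sum[0..5]=53 -> [6, 12, 21, 26, 39, 53]
Stage 5 (CLIP -12 10): clip(6,-12,10)=6, clip(12,-12,10)=10, clip(21,-12,10)=10, clip(26,-12,10)=10, clip(39,-12,10)=10, clip(53,-12,10)=10 -> [6, 10, 10, 10, 10, 10]
Output sum: 56

Answer: 56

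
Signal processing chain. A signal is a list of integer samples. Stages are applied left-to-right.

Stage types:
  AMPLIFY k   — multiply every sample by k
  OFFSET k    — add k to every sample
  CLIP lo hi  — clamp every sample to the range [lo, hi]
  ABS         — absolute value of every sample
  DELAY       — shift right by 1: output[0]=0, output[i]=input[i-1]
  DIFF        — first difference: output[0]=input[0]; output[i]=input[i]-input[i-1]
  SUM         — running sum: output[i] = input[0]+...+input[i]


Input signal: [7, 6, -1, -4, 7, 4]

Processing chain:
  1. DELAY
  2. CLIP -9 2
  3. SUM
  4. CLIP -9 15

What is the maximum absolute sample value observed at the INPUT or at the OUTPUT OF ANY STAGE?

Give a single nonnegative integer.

Answer: 7

Derivation:
Input: [7, 6, -1, -4, 7, 4] (max |s|=7)
Stage 1 (DELAY): [0, 7, 6, -1, -4, 7] = [0, 7, 6, -1, -4, 7] -> [0, 7, 6, -1, -4, 7] (max |s|=7)
Stage 2 (CLIP -9 2): clip(0,-9,2)=0, clip(7,-9,2)=2, clip(6,-9,2)=2, clip(-1,-9,2)=-1, clip(-4,-9,2)=-4, clip(7,-9,2)=2 -> [0, 2, 2, -1, -4, 2] (max |s|=4)
Stage 3 (SUM): sum[0..0]=0, sum[0..1]=2, sum[0..2]=4, sum[0..3]=3, sum[0..4]=-1, sum[0..5]=1 -> [0, 2, 4, 3, -1, 1] (max |s|=4)
Stage 4 (CLIP -9 15): clip(0,-9,15)=0, clip(2,-9,15)=2, clip(4,-9,15)=4, clip(3,-9,15)=3, clip(-1,-9,15)=-1, clip(1,-9,15)=1 -> [0, 2, 4, 3, -1, 1] (max |s|=4)
Overall max amplitude: 7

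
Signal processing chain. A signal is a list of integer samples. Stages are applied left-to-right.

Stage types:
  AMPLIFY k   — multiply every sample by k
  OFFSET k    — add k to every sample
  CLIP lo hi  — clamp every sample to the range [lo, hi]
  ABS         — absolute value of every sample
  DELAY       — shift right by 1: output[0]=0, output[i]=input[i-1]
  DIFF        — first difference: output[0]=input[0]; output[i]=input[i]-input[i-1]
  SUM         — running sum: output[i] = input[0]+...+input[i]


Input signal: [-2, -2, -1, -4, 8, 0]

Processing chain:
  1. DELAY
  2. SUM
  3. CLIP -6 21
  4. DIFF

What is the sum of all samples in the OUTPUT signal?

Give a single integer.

Answer: -1

Derivation:
Input: [-2, -2, -1, -4, 8, 0]
Stage 1 (DELAY): [0, -2, -2, -1, -4, 8] = [0, -2, -2, -1, -4, 8] -> [0, -2, -2, -1, -4, 8]
Stage 2 (SUM): sum[0..0]=0, sum[0..1]=-2, sum[0..2]=-4, sum[0..3]=-5, sum[0..4]=-9, sum[0..5]=-1 -> [0, -2, -4, -5, -9, -1]
Stage 3 (CLIP -6 21): clip(0,-6,21)=0, clip(-2,-6,21)=-2, clip(-4,-6,21)=-4, clip(-5,-6,21)=-5, clip(-9,-6,21)=-6, clip(-1,-6,21)=-1 -> [0, -2, -4, -5, -6, -1]
Stage 4 (DIFF): s[0]=0, -2-0=-2, -4--2=-2, -5--4=-1, -6--5=-1, -1--6=5 -> [0, -2, -2, -1, -1, 5]
Output sum: -1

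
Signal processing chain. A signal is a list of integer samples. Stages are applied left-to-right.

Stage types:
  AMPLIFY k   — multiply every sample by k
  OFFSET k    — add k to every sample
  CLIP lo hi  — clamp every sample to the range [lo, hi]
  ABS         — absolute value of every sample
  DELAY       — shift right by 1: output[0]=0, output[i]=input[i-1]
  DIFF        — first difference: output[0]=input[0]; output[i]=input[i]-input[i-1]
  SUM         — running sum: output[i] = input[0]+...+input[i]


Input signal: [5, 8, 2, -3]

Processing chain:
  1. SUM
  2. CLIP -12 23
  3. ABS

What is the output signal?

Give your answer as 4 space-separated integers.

Input: [5, 8, 2, -3]
Stage 1 (SUM): sum[0..0]=5, sum[0..1]=13, sum[0..2]=15, sum[0..3]=12 -> [5, 13, 15, 12]
Stage 2 (CLIP -12 23): clip(5,-12,23)=5, clip(13,-12,23)=13, clip(15,-12,23)=15, clip(12,-12,23)=12 -> [5, 13, 15, 12]
Stage 3 (ABS): |5|=5, |13|=13, |15|=15, |12|=12 -> [5, 13, 15, 12]

Answer: 5 13 15 12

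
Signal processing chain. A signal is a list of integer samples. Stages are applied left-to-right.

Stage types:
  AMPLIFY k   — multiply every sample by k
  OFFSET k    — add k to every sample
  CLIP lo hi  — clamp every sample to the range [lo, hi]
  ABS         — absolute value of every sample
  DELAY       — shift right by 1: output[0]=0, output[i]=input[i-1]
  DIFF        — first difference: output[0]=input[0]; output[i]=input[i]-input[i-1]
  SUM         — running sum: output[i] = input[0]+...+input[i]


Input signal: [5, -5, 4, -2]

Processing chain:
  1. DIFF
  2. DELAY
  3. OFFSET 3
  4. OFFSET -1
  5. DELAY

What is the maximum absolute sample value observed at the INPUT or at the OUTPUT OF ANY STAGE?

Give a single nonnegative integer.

Input: [5, -5, 4, -2] (max |s|=5)
Stage 1 (DIFF): s[0]=5, -5-5=-10, 4--5=9, -2-4=-6 -> [5, -10, 9, -6] (max |s|=10)
Stage 2 (DELAY): [0, 5, -10, 9] = [0, 5, -10, 9] -> [0, 5, -10, 9] (max |s|=10)
Stage 3 (OFFSET 3): 0+3=3, 5+3=8, -10+3=-7, 9+3=12 -> [3, 8, -7, 12] (max |s|=12)
Stage 4 (OFFSET -1): 3+-1=2, 8+-1=7, -7+-1=-8, 12+-1=11 -> [2, 7, -8, 11] (max |s|=11)
Stage 5 (DELAY): [0, 2, 7, -8] = [0, 2, 7, -8] -> [0, 2, 7, -8] (max |s|=8)
Overall max amplitude: 12

Answer: 12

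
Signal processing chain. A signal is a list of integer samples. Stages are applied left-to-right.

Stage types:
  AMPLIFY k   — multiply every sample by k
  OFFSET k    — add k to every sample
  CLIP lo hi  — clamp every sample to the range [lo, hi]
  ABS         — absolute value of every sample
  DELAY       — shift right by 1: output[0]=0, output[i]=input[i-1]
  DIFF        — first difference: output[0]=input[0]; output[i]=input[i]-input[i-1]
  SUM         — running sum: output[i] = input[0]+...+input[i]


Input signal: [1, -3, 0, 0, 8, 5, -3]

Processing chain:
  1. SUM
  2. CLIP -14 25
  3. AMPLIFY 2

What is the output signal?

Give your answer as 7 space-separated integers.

Input: [1, -3, 0, 0, 8, 5, -3]
Stage 1 (SUM): sum[0..0]=1, sum[0..1]=-2, sum[0..2]=-2, sum[0..3]=-2, sum[0..4]=6, sum[0..5]=11, sum[0..6]=8 -> [1, -2, -2, -2, 6, 11, 8]
Stage 2 (CLIP -14 25): clip(1,-14,25)=1, clip(-2,-14,25)=-2, clip(-2,-14,25)=-2, clip(-2,-14,25)=-2, clip(6,-14,25)=6, clip(11,-14,25)=11, clip(8,-14,25)=8 -> [1, -2, -2, -2, 6, 11, 8]
Stage 3 (AMPLIFY 2): 1*2=2, -2*2=-4, -2*2=-4, -2*2=-4, 6*2=12, 11*2=22, 8*2=16 -> [2, -4, -4, -4, 12, 22, 16]

Answer: 2 -4 -4 -4 12 22 16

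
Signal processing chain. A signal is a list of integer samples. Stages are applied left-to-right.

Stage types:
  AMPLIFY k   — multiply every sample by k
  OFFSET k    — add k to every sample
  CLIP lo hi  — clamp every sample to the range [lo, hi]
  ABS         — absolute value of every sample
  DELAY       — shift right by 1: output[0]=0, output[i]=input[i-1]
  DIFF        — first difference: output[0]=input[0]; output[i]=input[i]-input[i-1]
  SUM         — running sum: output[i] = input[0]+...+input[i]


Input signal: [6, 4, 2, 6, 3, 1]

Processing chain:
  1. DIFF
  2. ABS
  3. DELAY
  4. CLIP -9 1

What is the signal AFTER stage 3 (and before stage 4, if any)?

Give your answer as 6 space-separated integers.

Answer: 0 6 2 2 4 3

Derivation:
Input: [6, 4, 2, 6, 3, 1]
Stage 1 (DIFF): s[0]=6, 4-6=-2, 2-4=-2, 6-2=4, 3-6=-3, 1-3=-2 -> [6, -2, -2, 4, -3, -2]
Stage 2 (ABS): |6|=6, |-2|=2, |-2|=2, |4|=4, |-3|=3, |-2|=2 -> [6, 2, 2, 4, 3, 2]
Stage 3 (DELAY): [0, 6, 2, 2, 4, 3] = [0, 6, 2, 2, 4, 3] -> [0, 6, 2, 2, 4, 3]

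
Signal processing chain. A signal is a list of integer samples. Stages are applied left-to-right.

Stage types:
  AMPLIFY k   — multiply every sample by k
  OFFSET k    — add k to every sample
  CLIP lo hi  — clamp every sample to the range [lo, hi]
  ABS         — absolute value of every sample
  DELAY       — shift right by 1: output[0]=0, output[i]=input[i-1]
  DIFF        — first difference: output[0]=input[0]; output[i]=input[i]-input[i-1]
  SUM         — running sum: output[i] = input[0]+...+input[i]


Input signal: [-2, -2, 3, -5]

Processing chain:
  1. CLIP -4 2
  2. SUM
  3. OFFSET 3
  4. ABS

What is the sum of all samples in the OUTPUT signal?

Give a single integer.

Input: [-2, -2, 3, -5]
Stage 1 (CLIP -4 2): clip(-2,-4,2)=-2, clip(-2,-4,2)=-2, clip(3,-4,2)=2, clip(-5,-4,2)=-4 -> [-2, -2, 2, -4]
Stage 2 (SUM): sum[0..0]=-2, sum[0..1]=-4, sum[0..2]=-2, sum[0..3]=-6 -> [-2, -4, -2, -6]
Stage 3 (OFFSET 3): -2+3=1, -4+3=-1, -2+3=1, -6+3=-3 -> [1, -1, 1, -3]
Stage 4 (ABS): |1|=1, |-1|=1, |1|=1, |-3|=3 -> [1, 1, 1, 3]
Output sum: 6

Answer: 6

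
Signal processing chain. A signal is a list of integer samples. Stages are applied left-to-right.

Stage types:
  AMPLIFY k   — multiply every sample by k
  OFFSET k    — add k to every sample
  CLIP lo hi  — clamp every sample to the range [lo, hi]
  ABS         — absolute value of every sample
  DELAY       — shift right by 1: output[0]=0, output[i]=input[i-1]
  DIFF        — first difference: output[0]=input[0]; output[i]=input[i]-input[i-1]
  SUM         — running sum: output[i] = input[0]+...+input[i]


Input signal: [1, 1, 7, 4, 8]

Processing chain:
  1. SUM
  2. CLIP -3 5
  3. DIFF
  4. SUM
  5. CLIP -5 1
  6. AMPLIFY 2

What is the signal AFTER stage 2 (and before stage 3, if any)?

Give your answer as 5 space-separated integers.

Input: [1, 1, 7, 4, 8]
Stage 1 (SUM): sum[0..0]=1, sum[0..1]=2, sum[0..2]=9, sum[0..3]=13, sum[0..4]=21 -> [1, 2, 9, 13, 21]
Stage 2 (CLIP -3 5): clip(1,-3,5)=1, clip(2,-3,5)=2, clip(9,-3,5)=5, clip(13,-3,5)=5, clip(21,-3,5)=5 -> [1, 2, 5, 5, 5]

Answer: 1 2 5 5 5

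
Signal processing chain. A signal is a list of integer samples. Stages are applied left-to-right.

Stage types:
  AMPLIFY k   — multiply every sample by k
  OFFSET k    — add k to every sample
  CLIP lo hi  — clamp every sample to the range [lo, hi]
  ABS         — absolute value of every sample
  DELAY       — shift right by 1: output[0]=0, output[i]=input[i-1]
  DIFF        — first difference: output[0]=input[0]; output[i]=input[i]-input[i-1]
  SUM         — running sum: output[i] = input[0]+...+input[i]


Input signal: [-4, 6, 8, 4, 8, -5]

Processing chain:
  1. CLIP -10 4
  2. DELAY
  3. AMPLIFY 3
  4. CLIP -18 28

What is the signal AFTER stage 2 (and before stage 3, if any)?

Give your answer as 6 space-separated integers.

Input: [-4, 6, 8, 4, 8, -5]
Stage 1 (CLIP -10 4): clip(-4,-10,4)=-4, clip(6,-10,4)=4, clip(8,-10,4)=4, clip(4,-10,4)=4, clip(8,-10,4)=4, clip(-5,-10,4)=-5 -> [-4, 4, 4, 4, 4, -5]
Stage 2 (DELAY): [0, -4, 4, 4, 4, 4] = [0, -4, 4, 4, 4, 4] -> [0, -4, 4, 4, 4, 4]

Answer: 0 -4 4 4 4 4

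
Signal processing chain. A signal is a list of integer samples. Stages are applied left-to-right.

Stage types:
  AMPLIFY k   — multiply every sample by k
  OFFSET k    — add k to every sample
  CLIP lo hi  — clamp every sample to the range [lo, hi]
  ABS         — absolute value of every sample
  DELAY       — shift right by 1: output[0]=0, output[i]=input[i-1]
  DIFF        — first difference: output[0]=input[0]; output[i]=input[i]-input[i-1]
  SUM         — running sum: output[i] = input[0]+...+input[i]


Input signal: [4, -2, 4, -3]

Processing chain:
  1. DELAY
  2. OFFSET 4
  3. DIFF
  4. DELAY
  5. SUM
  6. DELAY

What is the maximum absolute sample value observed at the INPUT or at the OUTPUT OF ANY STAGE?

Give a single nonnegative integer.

Input: [4, -2, 4, -3] (max |s|=4)
Stage 1 (DELAY): [0, 4, -2, 4] = [0, 4, -2, 4] -> [0, 4, -2, 4] (max |s|=4)
Stage 2 (OFFSET 4): 0+4=4, 4+4=8, -2+4=2, 4+4=8 -> [4, 8, 2, 8] (max |s|=8)
Stage 3 (DIFF): s[0]=4, 8-4=4, 2-8=-6, 8-2=6 -> [4, 4, -6, 6] (max |s|=6)
Stage 4 (DELAY): [0, 4, 4, -6] = [0, 4, 4, -6] -> [0, 4, 4, -6] (max |s|=6)
Stage 5 (SUM): sum[0..0]=0, sum[0..1]=4, sum[0..2]=8, sum[0..3]=2 -> [0, 4, 8, 2] (max |s|=8)
Stage 6 (DELAY): [0, 0, 4, 8] = [0, 0, 4, 8] -> [0, 0, 4, 8] (max |s|=8)
Overall max amplitude: 8

Answer: 8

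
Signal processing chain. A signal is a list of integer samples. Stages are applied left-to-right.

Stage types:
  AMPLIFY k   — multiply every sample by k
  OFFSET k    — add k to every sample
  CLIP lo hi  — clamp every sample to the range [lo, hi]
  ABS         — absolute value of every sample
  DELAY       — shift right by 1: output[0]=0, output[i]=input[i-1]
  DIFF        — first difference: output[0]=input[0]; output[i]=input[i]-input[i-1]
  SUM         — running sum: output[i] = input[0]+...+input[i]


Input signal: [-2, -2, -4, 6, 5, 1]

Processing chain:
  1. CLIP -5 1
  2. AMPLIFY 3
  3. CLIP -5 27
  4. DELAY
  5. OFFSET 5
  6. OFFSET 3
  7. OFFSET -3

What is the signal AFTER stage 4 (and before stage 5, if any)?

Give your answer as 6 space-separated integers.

Answer: 0 -5 -5 -5 3 3

Derivation:
Input: [-2, -2, -4, 6, 5, 1]
Stage 1 (CLIP -5 1): clip(-2,-5,1)=-2, clip(-2,-5,1)=-2, clip(-4,-5,1)=-4, clip(6,-5,1)=1, clip(5,-5,1)=1, clip(1,-5,1)=1 -> [-2, -2, -4, 1, 1, 1]
Stage 2 (AMPLIFY 3): -2*3=-6, -2*3=-6, -4*3=-12, 1*3=3, 1*3=3, 1*3=3 -> [-6, -6, -12, 3, 3, 3]
Stage 3 (CLIP -5 27): clip(-6,-5,27)=-5, clip(-6,-5,27)=-5, clip(-12,-5,27)=-5, clip(3,-5,27)=3, clip(3,-5,27)=3, clip(3,-5,27)=3 -> [-5, -5, -5, 3, 3, 3]
Stage 4 (DELAY): [0, -5, -5, -5, 3, 3] = [0, -5, -5, -5, 3, 3] -> [0, -5, -5, -5, 3, 3]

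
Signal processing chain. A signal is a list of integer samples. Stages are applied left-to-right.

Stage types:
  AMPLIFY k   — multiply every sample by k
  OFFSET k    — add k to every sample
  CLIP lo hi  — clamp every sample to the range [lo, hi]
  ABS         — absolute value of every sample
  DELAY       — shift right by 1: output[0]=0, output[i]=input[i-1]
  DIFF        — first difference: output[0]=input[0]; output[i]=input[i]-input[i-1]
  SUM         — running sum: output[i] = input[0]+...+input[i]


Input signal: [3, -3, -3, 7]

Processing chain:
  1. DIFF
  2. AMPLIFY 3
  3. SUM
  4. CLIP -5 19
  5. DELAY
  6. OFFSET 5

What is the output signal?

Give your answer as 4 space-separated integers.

Input: [3, -3, -3, 7]
Stage 1 (DIFF): s[0]=3, -3-3=-6, -3--3=0, 7--3=10 -> [3, -6, 0, 10]
Stage 2 (AMPLIFY 3): 3*3=9, -6*3=-18, 0*3=0, 10*3=30 -> [9, -18, 0, 30]
Stage 3 (SUM): sum[0..0]=9, sum[0..1]=-9, sum[0..2]=-9, sum[0..3]=21 -> [9, -9, -9, 21]
Stage 4 (CLIP -5 19): clip(9,-5,19)=9, clip(-9,-5,19)=-5, clip(-9,-5,19)=-5, clip(21,-5,19)=19 -> [9, -5, -5, 19]
Stage 5 (DELAY): [0, 9, -5, -5] = [0, 9, -5, -5] -> [0, 9, -5, -5]
Stage 6 (OFFSET 5): 0+5=5, 9+5=14, -5+5=0, -5+5=0 -> [5, 14, 0, 0]

Answer: 5 14 0 0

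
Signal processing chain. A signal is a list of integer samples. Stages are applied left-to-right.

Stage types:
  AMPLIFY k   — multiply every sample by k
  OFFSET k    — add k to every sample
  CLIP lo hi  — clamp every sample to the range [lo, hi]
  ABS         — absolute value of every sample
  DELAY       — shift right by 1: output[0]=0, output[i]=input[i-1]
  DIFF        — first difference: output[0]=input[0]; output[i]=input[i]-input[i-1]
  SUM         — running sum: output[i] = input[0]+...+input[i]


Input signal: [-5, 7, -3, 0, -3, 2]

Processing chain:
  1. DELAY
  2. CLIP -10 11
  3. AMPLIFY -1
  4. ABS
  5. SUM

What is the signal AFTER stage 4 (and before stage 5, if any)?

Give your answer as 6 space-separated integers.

Answer: 0 5 7 3 0 3

Derivation:
Input: [-5, 7, -3, 0, -3, 2]
Stage 1 (DELAY): [0, -5, 7, -3, 0, -3] = [0, -5, 7, -3, 0, -3] -> [0, -5, 7, -3, 0, -3]
Stage 2 (CLIP -10 11): clip(0,-10,11)=0, clip(-5,-10,11)=-5, clip(7,-10,11)=7, clip(-3,-10,11)=-3, clip(0,-10,11)=0, clip(-3,-10,11)=-3 -> [0, -5, 7, -3, 0, -3]
Stage 3 (AMPLIFY -1): 0*-1=0, -5*-1=5, 7*-1=-7, -3*-1=3, 0*-1=0, -3*-1=3 -> [0, 5, -7, 3, 0, 3]
Stage 4 (ABS): |0|=0, |5|=5, |-7|=7, |3|=3, |0|=0, |3|=3 -> [0, 5, 7, 3, 0, 3]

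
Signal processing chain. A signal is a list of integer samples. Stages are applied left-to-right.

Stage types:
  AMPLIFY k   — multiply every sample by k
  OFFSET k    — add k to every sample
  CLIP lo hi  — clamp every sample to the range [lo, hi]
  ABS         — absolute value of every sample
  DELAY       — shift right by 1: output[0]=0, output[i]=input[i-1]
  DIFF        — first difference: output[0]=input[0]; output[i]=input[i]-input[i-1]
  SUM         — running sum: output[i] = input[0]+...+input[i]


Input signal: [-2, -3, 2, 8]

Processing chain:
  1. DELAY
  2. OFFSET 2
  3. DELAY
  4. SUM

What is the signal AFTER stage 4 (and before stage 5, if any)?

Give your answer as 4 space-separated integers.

Input: [-2, -3, 2, 8]
Stage 1 (DELAY): [0, -2, -3, 2] = [0, -2, -3, 2] -> [0, -2, -3, 2]
Stage 2 (OFFSET 2): 0+2=2, -2+2=0, -3+2=-1, 2+2=4 -> [2, 0, -1, 4]
Stage 3 (DELAY): [0, 2, 0, -1] = [0, 2, 0, -1] -> [0, 2, 0, -1]
Stage 4 (SUM): sum[0..0]=0, sum[0..1]=2, sum[0..2]=2, sum[0..3]=1 -> [0, 2, 2, 1]

Answer: 0 2 2 1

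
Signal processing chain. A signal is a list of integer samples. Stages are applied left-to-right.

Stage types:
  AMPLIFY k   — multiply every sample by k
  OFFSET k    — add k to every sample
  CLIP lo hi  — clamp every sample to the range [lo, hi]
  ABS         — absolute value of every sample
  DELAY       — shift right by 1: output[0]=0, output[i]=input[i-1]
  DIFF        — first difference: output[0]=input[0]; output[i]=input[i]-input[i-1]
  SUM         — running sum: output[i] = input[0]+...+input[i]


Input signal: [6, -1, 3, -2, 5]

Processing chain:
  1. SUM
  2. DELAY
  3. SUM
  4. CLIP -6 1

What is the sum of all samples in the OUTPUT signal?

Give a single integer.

Answer: 4

Derivation:
Input: [6, -1, 3, -2, 5]
Stage 1 (SUM): sum[0..0]=6, sum[0..1]=5, sum[0..2]=8, sum[0..3]=6, sum[0..4]=11 -> [6, 5, 8, 6, 11]
Stage 2 (DELAY): [0, 6, 5, 8, 6] = [0, 6, 5, 8, 6] -> [0, 6, 5, 8, 6]
Stage 3 (SUM): sum[0..0]=0, sum[0..1]=6, sum[0..2]=11, sum[0..3]=19, sum[0..4]=25 -> [0, 6, 11, 19, 25]
Stage 4 (CLIP -6 1): clip(0,-6,1)=0, clip(6,-6,1)=1, clip(11,-6,1)=1, clip(19,-6,1)=1, clip(25,-6,1)=1 -> [0, 1, 1, 1, 1]
Output sum: 4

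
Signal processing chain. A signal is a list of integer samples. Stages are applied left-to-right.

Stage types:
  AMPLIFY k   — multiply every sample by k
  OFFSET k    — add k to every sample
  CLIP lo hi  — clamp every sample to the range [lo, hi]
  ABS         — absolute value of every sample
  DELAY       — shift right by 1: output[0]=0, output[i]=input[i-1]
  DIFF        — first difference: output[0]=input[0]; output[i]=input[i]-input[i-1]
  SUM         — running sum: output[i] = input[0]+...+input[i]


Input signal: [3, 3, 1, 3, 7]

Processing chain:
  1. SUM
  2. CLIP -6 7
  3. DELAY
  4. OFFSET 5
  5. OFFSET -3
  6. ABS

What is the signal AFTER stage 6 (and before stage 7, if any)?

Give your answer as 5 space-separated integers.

Input: [3, 3, 1, 3, 7]
Stage 1 (SUM): sum[0..0]=3, sum[0..1]=6, sum[0..2]=7, sum[0..3]=10, sum[0..4]=17 -> [3, 6, 7, 10, 17]
Stage 2 (CLIP -6 7): clip(3,-6,7)=3, clip(6,-6,7)=6, clip(7,-6,7)=7, clip(10,-6,7)=7, clip(17,-6,7)=7 -> [3, 6, 7, 7, 7]
Stage 3 (DELAY): [0, 3, 6, 7, 7] = [0, 3, 6, 7, 7] -> [0, 3, 6, 7, 7]
Stage 4 (OFFSET 5): 0+5=5, 3+5=8, 6+5=11, 7+5=12, 7+5=12 -> [5, 8, 11, 12, 12]
Stage 5 (OFFSET -3): 5+-3=2, 8+-3=5, 11+-3=8, 12+-3=9, 12+-3=9 -> [2, 5, 8, 9, 9]
Stage 6 (ABS): |2|=2, |5|=5, |8|=8, |9|=9, |9|=9 -> [2, 5, 8, 9, 9]

Answer: 2 5 8 9 9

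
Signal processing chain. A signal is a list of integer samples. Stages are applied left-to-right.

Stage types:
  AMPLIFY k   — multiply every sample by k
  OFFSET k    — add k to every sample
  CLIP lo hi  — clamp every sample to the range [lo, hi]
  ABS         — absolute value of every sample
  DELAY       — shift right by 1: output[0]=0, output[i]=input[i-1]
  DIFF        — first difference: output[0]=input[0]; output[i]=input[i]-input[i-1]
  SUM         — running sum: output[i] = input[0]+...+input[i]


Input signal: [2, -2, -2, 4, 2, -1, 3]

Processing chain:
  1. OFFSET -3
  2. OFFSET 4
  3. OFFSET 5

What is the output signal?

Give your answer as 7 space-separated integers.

Input: [2, -2, -2, 4, 2, -1, 3]
Stage 1 (OFFSET -3): 2+-3=-1, -2+-3=-5, -2+-3=-5, 4+-3=1, 2+-3=-1, -1+-3=-4, 3+-3=0 -> [-1, -5, -5, 1, -1, -4, 0]
Stage 2 (OFFSET 4): -1+4=3, -5+4=-1, -5+4=-1, 1+4=5, -1+4=3, -4+4=0, 0+4=4 -> [3, -1, -1, 5, 3, 0, 4]
Stage 3 (OFFSET 5): 3+5=8, -1+5=4, -1+5=4, 5+5=10, 3+5=8, 0+5=5, 4+5=9 -> [8, 4, 4, 10, 8, 5, 9]

Answer: 8 4 4 10 8 5 9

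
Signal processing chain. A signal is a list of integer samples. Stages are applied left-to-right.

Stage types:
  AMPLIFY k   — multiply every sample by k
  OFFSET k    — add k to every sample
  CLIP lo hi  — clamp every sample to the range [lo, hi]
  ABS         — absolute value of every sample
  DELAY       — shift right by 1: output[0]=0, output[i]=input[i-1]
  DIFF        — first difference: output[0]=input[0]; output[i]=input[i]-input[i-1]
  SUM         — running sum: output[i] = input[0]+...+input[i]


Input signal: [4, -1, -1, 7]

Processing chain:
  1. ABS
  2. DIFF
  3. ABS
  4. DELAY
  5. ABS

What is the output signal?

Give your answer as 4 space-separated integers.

Answer: 0 4 3 0

Derivation:
Input: [4, -1, -1, 7]
Stage 1 (ABS): |4|=4, |-1|=1, |-1|=1, |7|=7 -> [4, 1, 1, 7]
Stage 2 (DIFF): s[0]=4, 1-4=-3, 1-1=0, 7-1=6 -> [4, -3, 0, 6]
Stage 3 (ABS): |4|=4, |-3|=3, |0|=0, |6|=6 -> [4, 3, 0, 6]
Stage 4 (DELAY): [0, 4, 3, 0] = [0, 4, 3, 0] -> [0, 4, 3, 0]
Stage 5 (ABS): |0|=0, |4|=4, |3|=3, |0|=0 -> [0, 4, 3, 0]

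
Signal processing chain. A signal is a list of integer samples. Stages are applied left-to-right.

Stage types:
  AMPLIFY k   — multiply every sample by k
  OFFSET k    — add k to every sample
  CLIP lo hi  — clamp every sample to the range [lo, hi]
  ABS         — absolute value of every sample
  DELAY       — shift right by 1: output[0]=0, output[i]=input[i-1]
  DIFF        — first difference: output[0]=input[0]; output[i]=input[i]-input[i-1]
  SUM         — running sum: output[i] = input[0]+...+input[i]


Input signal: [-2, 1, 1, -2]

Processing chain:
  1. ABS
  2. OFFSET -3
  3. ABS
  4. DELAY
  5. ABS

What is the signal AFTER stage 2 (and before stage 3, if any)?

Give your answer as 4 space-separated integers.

Input: [-2, 1, 1, -2]
Stage 1 (ABS): |-2|=2, |1|=1, |1|=1, |-2|=2 -> [2, 1, 1, 2]
Stage 2 (OFFSET -3): 2+-3=-1, 1+-3=-2, 1+-3=-2, 2+-3=-1 -> [-1, -2, -2, -1]

Answer: -1 -2 -2 -1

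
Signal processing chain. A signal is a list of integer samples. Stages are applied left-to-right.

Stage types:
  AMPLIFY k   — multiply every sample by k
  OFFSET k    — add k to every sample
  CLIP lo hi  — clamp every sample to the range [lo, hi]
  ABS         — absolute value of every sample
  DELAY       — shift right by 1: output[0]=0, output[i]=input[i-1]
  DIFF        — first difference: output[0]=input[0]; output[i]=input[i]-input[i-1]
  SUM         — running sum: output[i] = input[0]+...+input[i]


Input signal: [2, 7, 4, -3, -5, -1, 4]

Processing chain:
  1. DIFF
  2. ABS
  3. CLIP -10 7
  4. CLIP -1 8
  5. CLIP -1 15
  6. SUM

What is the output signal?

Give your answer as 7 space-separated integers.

Input: [2, 7, 4, -3, -5, -1, 4]
Stage 1 (DIFF): s[0]=2, 7-2=5, 4-7=-3, -3-4=-7, -5--3=-2, -1--5=4, 4--1=5 -> [2, 5, -3, -7, -2, 4, 5]
Stage 2 (ABS): |2|=2, |5|=5, |-3|=3, |-7|=7, |-2|=2, |4|=4, |5|=5 -> [2, 5, 3, 7, 2, 4, 5]
Stage 3 (CLIP -10 7): clip(2,-10,7)=2, clip(5,-10,7)=5, clip(3,-10,7)=3, clip(7,-10,7)=7, clip(2,-10,7)=2, clip(4,-10,7)=4, clip(5,-10,7)=5 -> [2, 5, 3, 7, 2, 4, 5]
Stage 4 (CLIP -1 8): clip(2,-1,8)=2, clip(5,-1,8)=5, clip(3,-1,8)=3, clip(7,-1,8)=7, clip(2,-1,8)=2, clip(4,-1,8)=4, clip(5,-1,8)=5 -> [2, 5, 3, 7, 2, 4, 5]
Stage 5 (CLIP -1 15): clip(2,-1,15)=2, clip(5,-1,15)=5, clip(3,-1,15)=3, clip(7,-1,15)=7, clip(2,-1,15)=2, clip(4,-1,15)=4, clip(5,-1,15)=5 -> [2, 5, 3, 7, 2, 4, 5]
Stage 6 (SUM): sum[0..0]=2, sum[0..1]=7, sum[0..2]=10, sum[0..3]=17, sum[0..4]=19, sum[0..5]=23, sum[0..6]=28 -> [2, 7, 10, 17, 19, 23, 28]

Answer: 2 7 10 17 19 23 28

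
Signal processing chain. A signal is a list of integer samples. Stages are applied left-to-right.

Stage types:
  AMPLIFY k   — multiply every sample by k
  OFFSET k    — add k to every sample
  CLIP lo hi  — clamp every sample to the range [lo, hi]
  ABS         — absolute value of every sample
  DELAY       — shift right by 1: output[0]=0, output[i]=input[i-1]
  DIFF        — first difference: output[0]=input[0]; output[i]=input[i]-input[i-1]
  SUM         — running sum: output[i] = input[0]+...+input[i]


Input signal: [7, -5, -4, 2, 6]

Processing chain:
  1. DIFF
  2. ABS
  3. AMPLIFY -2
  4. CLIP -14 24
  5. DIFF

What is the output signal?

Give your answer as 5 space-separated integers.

Answer: -14 0 12 -10 4

Derivation:
Input: [7, -5, -4, 2, 6]
Stage 1 (DIFF): s[0]=7, -5-7=-12, -4--5=1, 2--4=6, 6-2=4 -> [7, -12, 1, 6, 4]
Stage 2 (ABS): |7|=7, |-12|=12, |1|=1, |6|=6, |4|=4 -> [7, 12, 1, 6, 4]
Stage 3 (AMPLIFY -2): 7*-2=-14, 12*-2=-24, 1*-2=-2, 6*-2=-12, 4*-2=-8 -> [-14, -24, -2, -12, -8]
Stage 4 (CLIP -14 24): clip(-14,-14,24)=-14, clip(-24,-14,24)=-14, clip(-2,-14,24)=-2, clip(-12,-14,24)=-12, clip(-8,-14,24)=-8 -> [-14, -14, -2, -12, -8]
Stage 5 (DIFF): s[0]=-14, -14--14=0, -2--14=12, -12--2=-10, -8--12=4 -> [-14, 0, 12, -10, 4]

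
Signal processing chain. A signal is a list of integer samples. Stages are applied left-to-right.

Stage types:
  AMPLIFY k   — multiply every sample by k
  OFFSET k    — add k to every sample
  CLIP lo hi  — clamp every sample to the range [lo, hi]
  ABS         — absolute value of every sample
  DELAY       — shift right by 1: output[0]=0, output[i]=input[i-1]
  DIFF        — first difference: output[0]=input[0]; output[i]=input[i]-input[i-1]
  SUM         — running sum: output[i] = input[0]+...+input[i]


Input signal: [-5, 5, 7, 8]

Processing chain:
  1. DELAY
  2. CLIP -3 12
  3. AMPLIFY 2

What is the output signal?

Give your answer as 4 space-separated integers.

Input: [-5, 5, 7, 8]
Stage 1 (DELAY): [0, -5, 5, 7] = [0, -5, 5, 7] -> [0, -5, 5, 7]
Stage 2 (CLIP -3 12): clip(0,-3,12)=0, clip(-5,-3,12)=-3, clip(5,-3,12)=5, clip(7,-3,12)=7 -> [0, -3, 5, 7]
Stage 3 (AMPLIFY 2): 0*2=0, -3*2=-6, 5*2=10, 7*2=14 -> [0, -6, 10, 14]

Answer: 0 -6 10 14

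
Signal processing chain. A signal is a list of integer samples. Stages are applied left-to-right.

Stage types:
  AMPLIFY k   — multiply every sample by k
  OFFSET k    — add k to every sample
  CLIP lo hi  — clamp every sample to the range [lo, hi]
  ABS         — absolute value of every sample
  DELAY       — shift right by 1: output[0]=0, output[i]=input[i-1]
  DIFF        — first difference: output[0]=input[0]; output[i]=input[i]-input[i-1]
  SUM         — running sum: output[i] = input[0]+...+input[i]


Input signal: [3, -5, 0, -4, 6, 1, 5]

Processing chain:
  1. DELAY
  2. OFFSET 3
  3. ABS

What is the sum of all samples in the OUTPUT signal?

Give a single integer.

Answer: 28

Derivation:
Input: [3, -5, 0, -4, 6, 1, 5]
Stage 1 (DELAY): [0, 3, -5, 0, -4, 6, 1] = [0, 3, -5, 0, -4, 6, 1] -> [0, 3, -5, 0, -4, 6, 1]
Stage 2 (OFFSET 3): 0+3=3, 3+3=6, -5+3=-2, 0+3=3, -4+3=-1, 6+3=9, 1+3=4 -> [3, 6, -2, 3, -1, 9, 4]
Stage 3 (ABS): |3|=3, |6|=6, |-2|=2, |3|=3, |-1|=1, |9|=9, |4|=4 -> [3, 6, 2, 3, 1, 9, 4]
Output sum: 28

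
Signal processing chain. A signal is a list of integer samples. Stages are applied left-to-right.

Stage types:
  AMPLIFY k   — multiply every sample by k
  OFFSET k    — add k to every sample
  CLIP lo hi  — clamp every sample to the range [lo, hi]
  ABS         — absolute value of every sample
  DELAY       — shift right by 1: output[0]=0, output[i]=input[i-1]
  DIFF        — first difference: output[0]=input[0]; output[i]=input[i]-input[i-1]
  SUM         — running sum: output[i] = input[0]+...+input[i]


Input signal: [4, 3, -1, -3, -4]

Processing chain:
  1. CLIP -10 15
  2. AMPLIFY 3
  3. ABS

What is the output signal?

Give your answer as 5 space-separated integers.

Answer: 12 9 3 9 12

Derivation:
Input: [4, 3, -1, -3, -4]
Stage 1 (CLIP -10 15): clip(4,-10,15)=4, clip(3,-10,15)=3, clip(-1,-10,15)=-1, clip(-3,-10,15)=-3, clip(-4,-10,15)=-4 -> [4, 3, -1, -3, -4]
Stage 2 (AMPLIFY 3): 4*3=12, 3*3=9, -1*3=-3, -3*3=-9, -4*3=-12 -> [12, 9, -3, -9, -12]
Stage 3 (ABS): |12|=12, |9|=9, |-3|=3, |-9|=9, |-12|=12 -> [12, 9, 3, 9, 12]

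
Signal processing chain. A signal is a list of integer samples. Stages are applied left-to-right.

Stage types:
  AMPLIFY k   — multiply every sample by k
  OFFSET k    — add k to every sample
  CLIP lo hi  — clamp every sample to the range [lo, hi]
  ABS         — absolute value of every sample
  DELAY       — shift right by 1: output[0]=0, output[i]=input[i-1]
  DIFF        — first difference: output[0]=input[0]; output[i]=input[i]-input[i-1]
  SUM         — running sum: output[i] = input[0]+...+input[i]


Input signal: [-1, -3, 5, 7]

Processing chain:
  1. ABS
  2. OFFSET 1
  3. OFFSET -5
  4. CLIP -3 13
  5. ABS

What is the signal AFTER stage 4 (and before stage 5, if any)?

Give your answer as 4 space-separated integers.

Answer: -3 -1 1 3

Derivation:
Input: [-1, -3, 5, 7]
Stage 1 (ABS): |-1|=1, |-3|=3, |5|=5, |7|=7 -> [1, 3, 5, 7]
Stage 2 (OFFSET 1): 1+1=2, 3+1=4, 5+1=6, 7+1=8 -> [2, 4, 6, 8]
Stage 3 (OFFSET -5): 2+-5=-3, 4+-5=-1, 6+-5=1, 8+-5=3 -> [-3, -1, 1, 3]
Stage 4 (CLIP -3 13): clip(-3,-3,13)=-3, clip(-1,-3,13)=-1, clip(1,-3,13)=1, clip(3,-3,13)=3 -> [-3, -1, 1, 3]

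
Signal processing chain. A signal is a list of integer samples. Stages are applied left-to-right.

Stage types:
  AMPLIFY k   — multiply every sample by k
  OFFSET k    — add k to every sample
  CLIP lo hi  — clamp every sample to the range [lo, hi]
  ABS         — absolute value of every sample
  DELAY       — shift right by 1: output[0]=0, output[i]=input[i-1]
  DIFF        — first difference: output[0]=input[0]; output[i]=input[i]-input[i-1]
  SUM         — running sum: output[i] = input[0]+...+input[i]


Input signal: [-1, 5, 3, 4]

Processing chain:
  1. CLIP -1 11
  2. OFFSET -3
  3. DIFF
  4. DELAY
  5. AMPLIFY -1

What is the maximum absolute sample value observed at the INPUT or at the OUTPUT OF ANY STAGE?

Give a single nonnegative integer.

Input: [-1, 5, 3, 4] (max |s|=5)
Stage 1 (CLIP -1 11): clip(-1,-1,11)=-1, clip(5,-1,11)=5, clip(3,-1,11)=3, clip(4,-1,11)=4 -> [-1, 5, 3, 4] (max |s|=5)
Stage 2 (OFFSET -3): -1+-3=-4, 5+-3=2, 3+-3=0, 4+-3=1 -> [-4, 2, 0, 1] (max |s|=4)
Stage 3 (DIFF): s[0]=-4, 2--4=6, 0-2=-2, 1-0=1 -> [-4, 6, -2, 1] (max |s|=6)
Stage 4 (DELAY): [0, -4, 6, -2] = [0, -4, 6, -2] -> [0, -4, 6, -2] (max |s|=6)
Stage 5 (AMPLIFY -1): 0*-1=0, -4*-1=4, 6*-1=-6, -2*-1=2 -> [0, 4, -6, 2] (max |s|=6)
Overall max amplitude: 6

Answer: 6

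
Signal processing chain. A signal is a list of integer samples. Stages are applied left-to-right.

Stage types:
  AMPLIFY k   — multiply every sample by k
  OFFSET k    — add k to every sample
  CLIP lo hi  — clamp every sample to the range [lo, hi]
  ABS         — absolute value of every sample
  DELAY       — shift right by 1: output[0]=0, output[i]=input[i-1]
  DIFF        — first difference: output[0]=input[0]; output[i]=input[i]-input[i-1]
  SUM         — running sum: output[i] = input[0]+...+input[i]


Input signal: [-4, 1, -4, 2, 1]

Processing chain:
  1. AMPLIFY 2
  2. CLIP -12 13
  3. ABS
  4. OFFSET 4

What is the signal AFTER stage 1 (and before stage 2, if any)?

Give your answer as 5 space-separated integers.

Answer: -8 2 -8 4 2

Derivation:
Input: [-4, 1, -4, 2, 1]
Stage 1 (AMPLIFY 2): -4*2=-8, 1*2=2, -4*2=-8, 2*2=4, 1*2=2 -> [-8, 2, -8, 4, 2]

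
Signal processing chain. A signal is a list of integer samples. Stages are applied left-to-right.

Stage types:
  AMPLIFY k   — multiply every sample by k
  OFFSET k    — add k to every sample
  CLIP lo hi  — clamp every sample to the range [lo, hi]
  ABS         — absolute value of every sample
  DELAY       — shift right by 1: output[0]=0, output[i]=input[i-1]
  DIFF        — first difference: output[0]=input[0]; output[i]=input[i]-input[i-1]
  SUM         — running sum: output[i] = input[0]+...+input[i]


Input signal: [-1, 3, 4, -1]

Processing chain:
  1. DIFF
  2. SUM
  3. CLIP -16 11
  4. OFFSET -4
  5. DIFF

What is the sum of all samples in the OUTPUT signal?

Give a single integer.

Input: [-1, 3, 4, -1]
Stage 1 (DIFF): s[0]=-1, 3--1=4, 4-3=1, -1-4=-5 -> [-1, 4, 1, -5]
Stage 2 (SUM): sum[0..0]=-1, sum[0..1]=3, sum[0..2]=4, sum[0..3]=-1 -> [-1, 3, 4, -1]
Stage 3 (CLIP -16 11): clip(-1,-16,11)=-1, clip(3,-16,11)=3, clip(4,-16,11)=4, clip(-1,-16,11)=-1 -> [-1, 3, 4, -1]
Stage 4 (OFFSET -4): -1+-4=-5, 3+-4=-1, 4+-4=0, -1+-4=-5 -> [-5, -1, 0, -5]
Stage 5 (DIFF): s[0]=-5, -1--5=4, 0--1=1, -5-0=-5 -> [-5, 4, 1, -5]
Output sum: -5

Answer: -5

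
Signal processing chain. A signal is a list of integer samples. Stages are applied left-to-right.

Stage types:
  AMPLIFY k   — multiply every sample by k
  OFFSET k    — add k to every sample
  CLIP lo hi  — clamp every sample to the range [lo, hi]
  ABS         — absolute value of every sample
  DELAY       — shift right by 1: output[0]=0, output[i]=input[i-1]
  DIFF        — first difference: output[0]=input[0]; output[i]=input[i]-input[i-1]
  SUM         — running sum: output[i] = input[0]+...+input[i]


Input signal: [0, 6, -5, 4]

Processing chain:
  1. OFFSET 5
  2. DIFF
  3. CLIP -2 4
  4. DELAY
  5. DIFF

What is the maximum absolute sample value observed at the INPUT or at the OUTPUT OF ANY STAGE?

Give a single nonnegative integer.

Input: [0, 6, -5, 4] (max |s|=6)
Stage 1 (OFFSET 5): 0+5=5, 6+5=11, -5+5=0, 4+5=9 -> [5, 11, 0, 9] (max |s|=11)
Stage 2 (DIFF): s[0]=5, 11-5=6, 0-11=-11, 9-0=9 -> [5, 6, -11, 9] (max |s|=11)
Stage 3 (CLIP -2 4): clip(5,-2,4)=4, clip(6,-2,4)=4, clip(-11,-2,4)=-2, clip(9,-2,4)=4 -> [4, 4, -2, 4] (max |s|=4)
Stage 4 (DELAY): [0, 4, 4, -2] = [0, 4, 4, -2] -> [0, 4, 4, -2] (max |s|=4)
Stage 5 (DIFF): s[0]=0, 4-0=4, 4-4=0, -2-4=-6 -> [0, 4, 0, -6] (max |s|=6)
Overall max amplitude: 11

Answer: 11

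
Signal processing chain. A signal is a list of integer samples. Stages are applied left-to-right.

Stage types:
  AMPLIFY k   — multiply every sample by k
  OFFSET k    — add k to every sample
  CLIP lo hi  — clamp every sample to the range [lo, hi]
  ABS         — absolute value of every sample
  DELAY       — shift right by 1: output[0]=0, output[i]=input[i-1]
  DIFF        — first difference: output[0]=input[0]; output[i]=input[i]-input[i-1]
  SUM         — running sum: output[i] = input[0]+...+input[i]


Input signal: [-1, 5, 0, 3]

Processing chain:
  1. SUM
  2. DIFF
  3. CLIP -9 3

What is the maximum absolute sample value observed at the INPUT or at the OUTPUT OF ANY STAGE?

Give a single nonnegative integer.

Input: [-1, 5, 0, 3] (max |s|=5)
Stage 1 (SUM): sum[0..0]=-1, sum[0..1]=4, sum[0..2]=4, sum[0..3]=7 -> [-1, 4, 4, 7] (max |s|=7)
Stage 2 (DIFF): s[0]=-1, 4--1=5, 4-4=0, 7-4=3 -> [-1, 5, 0, 3] (max |s|=5)
Stage 3 (CLIP -9 3): clip(-1,-9,3)=-1, clip(5,-9,3)=3, clip(0,-9,3)=0, clip(3,-9,3)=3 -> [-1, 3, 0, 3] (max |s|=3)
Overall max amplitude: 7

Answer: 7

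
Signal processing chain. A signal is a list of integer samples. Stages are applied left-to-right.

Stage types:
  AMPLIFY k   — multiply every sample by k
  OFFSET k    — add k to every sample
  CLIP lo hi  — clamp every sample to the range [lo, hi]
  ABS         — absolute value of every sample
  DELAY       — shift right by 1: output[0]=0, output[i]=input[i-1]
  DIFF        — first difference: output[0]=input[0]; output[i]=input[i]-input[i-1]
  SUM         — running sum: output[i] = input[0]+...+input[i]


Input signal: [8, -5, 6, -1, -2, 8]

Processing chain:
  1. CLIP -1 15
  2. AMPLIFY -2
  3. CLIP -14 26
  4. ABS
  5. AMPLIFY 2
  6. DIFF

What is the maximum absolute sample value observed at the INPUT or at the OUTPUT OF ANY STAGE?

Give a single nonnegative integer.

Answer: 28

Derivation:
Input: [8, -5, 6, -1, -2, 8] (max |s|=8)
Stage 1 (CLIP -1 15): clip(8,-1,15)=8, clip(-5,-1,15)=-1, clip(6,-1,15)=6, clip(-1,-1,15)=-1, clip(-2,-1,15)=-1, clip(8,-1,15)=8 -> [8, -1, 6, -1, -1, 8] (max |s|=8)
Stage 2 (AMPLIFY -2): 8*-2=-16, -1*-2=2, 6*-2=-12, -1*-2=2, -1*-2=2, 8*-2=-16 -> [-16, 2, -12, 2, 2, -16] (max |s|=16)
Stage 3 (CLIP -14 26): clip(-16,-14,26)=-14, clip(2,-14,26)=2, clip(-12,-14,26)=-12, clip(2,-14,26)=2, clip(2,-14,26)=2, clip(-16,-14,26)=-14 -> [-14, 2, -12, 2, 2, -14] (max |s|=14)
Stage 4 (ABS): |-14|=14, |2|=2, |-12|=12, |2|=2, |2|=2, |-14|=14 -> [14, 2, 12, 2, 2, 14] (max |s|=14)
Stage 5 (AMPLIFY 2): 14*2=28, 2*2=4, 12*2=24, 2*2=4, 2*2=4, 14*2=28 -> [28, 4, 24, 4, 4, 28] (max |s|=28)
Stage 6 (DIFF): s[0]=28, 4-28=-24, 24-4=20, 4-24=-20, 4-4=0, 28-4=24 -> [28, -24, 20, -20, 0, 24] (max |s|=28)
Overall max amplitude: 28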